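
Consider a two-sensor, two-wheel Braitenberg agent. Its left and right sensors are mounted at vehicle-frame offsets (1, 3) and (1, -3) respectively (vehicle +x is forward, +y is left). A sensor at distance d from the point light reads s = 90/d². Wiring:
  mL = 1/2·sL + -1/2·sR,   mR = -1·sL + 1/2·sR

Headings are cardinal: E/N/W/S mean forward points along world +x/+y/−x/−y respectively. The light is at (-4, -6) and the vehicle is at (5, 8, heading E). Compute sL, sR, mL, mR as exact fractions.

left sensor world pos  = (6, 11); dL² = 389
right sensor world pos = (6, 5); dR² = 221
sL = 90/389 = 90/389
sR = 90/221 = 90/221
mL = 1/2·sL + -1/2·sR = -7560/85969
mR = -1·sL + 1/2·sR = -2385/85969

90/389 90/221 -7560/85969 -2385/85969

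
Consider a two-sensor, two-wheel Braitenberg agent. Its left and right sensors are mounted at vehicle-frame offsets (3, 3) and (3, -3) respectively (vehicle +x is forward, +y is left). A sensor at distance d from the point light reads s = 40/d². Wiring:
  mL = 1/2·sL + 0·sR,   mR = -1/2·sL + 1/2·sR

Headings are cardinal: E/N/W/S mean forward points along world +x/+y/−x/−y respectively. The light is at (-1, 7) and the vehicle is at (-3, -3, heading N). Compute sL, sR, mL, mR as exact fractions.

left sensor world pos  = (-6, 0); dL² = 74
right sensor world pos = (0, 0); dR² = 50
sL = 40/74 = 20/37
sR = 40/50 = 4/5
mL = 1/2·sL + 0·sR = 10/37
mR = -1/2·sL + 1/2·sR = 24/185

20/37 4/5 10/37 24/185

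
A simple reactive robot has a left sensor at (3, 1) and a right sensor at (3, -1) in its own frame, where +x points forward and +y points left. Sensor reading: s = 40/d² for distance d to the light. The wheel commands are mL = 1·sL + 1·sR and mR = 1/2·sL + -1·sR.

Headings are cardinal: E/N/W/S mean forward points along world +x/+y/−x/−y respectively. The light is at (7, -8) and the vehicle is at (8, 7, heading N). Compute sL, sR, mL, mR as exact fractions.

left sensor world pos  = (7, 10); dL² = 324
right sensor world pos = (9, 10); dR² = 328
sL = 40/324 = 10/81
sR = 40/328 = 5/41
mL = 1·sL + 1·sR = 815/3321
mR = 1/2·sL + -1·sR = -200/3321

10/81 5/41 815/3321 -200/3321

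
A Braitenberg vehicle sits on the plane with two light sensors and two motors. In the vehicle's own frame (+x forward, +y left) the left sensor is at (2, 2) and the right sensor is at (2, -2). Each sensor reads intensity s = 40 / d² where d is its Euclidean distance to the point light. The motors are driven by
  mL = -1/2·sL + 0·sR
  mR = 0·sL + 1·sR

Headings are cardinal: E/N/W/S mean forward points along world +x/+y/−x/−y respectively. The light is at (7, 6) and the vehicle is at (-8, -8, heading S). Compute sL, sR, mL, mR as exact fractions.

left sensor world pos  = (-6, -10); dL² = 425
right sensor world pos = (-10, -10); dR² = 545
sL = 40/425 = 8/85
sR = 40/545 = 8/109
mL = -1/2·sL + 0·sR = -4/85
mR = 0·sL + 1·sR = 8/109

8/85 8/109 -4/85 8/109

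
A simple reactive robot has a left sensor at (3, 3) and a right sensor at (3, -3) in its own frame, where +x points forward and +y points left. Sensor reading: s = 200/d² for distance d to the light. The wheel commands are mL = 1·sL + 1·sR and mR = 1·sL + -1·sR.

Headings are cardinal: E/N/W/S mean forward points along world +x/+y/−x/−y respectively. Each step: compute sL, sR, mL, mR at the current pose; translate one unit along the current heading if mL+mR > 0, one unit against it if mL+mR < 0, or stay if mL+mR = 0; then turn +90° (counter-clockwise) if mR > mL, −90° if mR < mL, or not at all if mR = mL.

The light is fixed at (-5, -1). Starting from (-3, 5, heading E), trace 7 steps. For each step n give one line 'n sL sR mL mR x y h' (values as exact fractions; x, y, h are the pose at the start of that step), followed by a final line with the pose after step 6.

n=0: pose=(-3,5,E); sL=100/53, sR=100/17; mL=7000/901, mR=-3600/901; mL+mR=200/53 → advance +1; mR−mL=-200/17 → turn -1·90°
n=1: pose=(-2,5,S); sL=40/9, sR=200/9; mL=80/3, mR=-160/9; mL+mR=80/9 → advance +1; mR−mL=-400/9 → turn -1·90°
n=2: pose=(-2,4,W); sL=50, sR=25/8; mL=425/8, mR=375/8; mL+mR=100 → advance +1; mR−mL=-25/4 → turn -1·90°
n=3: pose=(-3,4,N); sL=40/13, sR=200/89; mL=6160/1157, mR=960/1157; mL+mR=80/13 → advance +1; mR−mL=-400/89 → turn -1·90°
n=4: pose=(-3,5,E); sL=100/53, sR=100/17; mL=7000/901, mR=-3600/901; mL+mR=200/53 → advance +1; mR−mL=-200/17 → turn -1·90°
n=5: pose=(-2,5,S); sL=40/9, sR=200/9; mL=80/3, mR=-160/9; mL+mR=80/9 → advance +1; mR−mL=-400/9 → turn -1·90°
n=6: pose=(-2,4,W); sL=50, sR=25/8; mL=425/8, mR=375/8; mL+mR=100 → advance +1; mR−mL=-25/4 → turn -1·90°

0 100/53 100/17 7000/901 -3600/901 -3 5 E
1 40/9 200/9 80/3 -160/9 -2 5 S
2 50 25/8 425/8 375/8 -2 4 W
3 40/13 200/89 6160/1157 960/1157 -3 4 N
4 100/53 100/17 7000/901 -3600/901 -3 5 E
5 40/9 200/9 80/3 -160/9 -2 5 S
6 50 25/8 425/8 375/8 -2 4 W
final -3 4 N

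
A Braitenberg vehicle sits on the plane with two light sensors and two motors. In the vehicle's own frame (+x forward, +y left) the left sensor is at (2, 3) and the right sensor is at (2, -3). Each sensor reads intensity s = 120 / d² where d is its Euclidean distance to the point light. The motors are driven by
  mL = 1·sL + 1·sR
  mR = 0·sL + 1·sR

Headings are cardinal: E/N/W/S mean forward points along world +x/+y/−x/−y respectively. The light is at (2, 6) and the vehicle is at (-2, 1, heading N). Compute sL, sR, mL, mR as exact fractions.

left sensor world pos  = (-5, 3); dL² = 58
right sensor world pos = (1, 3); dR² = 10
sL = 120/58 = 60/29
sR = 120/10 = 12
mL = 1·sL + 1·sR = 408/29
mR = 0·sL + 1·sR = 12

60/29 12 408/29 12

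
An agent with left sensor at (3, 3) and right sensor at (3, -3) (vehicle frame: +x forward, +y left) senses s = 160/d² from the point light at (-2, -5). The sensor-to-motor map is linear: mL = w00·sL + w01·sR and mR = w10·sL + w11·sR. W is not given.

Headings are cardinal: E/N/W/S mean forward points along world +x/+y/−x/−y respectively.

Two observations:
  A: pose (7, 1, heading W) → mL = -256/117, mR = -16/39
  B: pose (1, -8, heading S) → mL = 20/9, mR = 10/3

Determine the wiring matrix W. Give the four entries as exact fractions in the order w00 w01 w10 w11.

obs A: pose=(7,1,W) → sL=32/9, sR=160/117, mL=-256/117, mR=-16/39
obs B: pose=(1,-8,S) → sL=20/9, sR=40/9, mL=20/9, mR=10/3
sensor matrix S = [[32/9, 160/117], [20/9, 40/9]]; det S = 4480/351
solve [mL_A; mL_B] = S·[w00; w01] and [mR_A; mR_B] = S·[w10; w11]:
  w00 = -1, w01 = 1, w10 = -1/2, w11 = 1

-1 1 -1/2 1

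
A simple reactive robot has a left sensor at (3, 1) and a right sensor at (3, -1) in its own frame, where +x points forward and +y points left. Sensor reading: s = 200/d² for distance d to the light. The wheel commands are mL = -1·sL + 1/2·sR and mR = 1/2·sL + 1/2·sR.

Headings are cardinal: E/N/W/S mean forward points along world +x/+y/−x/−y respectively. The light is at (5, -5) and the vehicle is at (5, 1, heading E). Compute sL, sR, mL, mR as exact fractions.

100/29 100/17 -250/493 2300/493

left sensor world pos  = (8, 2); dL² = 58
right sensor world pos = (8, 0); dR² = 34
sL = 200/58 = 100/29
sR = 200/34 = 100/17
mL = -1·sL + 1/2·sR = -250/493
mR = 1/2·sL + 1/2·sR = 2300/493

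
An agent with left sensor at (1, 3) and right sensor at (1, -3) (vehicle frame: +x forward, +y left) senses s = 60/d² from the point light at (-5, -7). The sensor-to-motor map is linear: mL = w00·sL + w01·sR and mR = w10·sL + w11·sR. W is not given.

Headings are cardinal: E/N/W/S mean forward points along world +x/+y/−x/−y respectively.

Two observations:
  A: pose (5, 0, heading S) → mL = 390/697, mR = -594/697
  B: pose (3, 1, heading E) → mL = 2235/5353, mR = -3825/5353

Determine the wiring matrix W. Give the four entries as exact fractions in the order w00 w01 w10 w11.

obs A: pose=(5,0,S) → sL=12/41, sR=12/17, mL=390/697, mR=-594/697
obs B: pose=(3,1,E) → sL=30/101, sR=30/53, mL=2235/5353, mR=-3825/5353
sensor matrix S = [[12/41, 12/17], [30/101, 30/53]]; det S = -164160/3731041
solve [mL_A; mL_B] = S·[w00; w01] and [mR_A; mR_B] = S·[w10; w11]:
  w00 = -1/2, w01 = 1, w10 = -1/2, w11 = -1

-1/2 1 -1/2 -1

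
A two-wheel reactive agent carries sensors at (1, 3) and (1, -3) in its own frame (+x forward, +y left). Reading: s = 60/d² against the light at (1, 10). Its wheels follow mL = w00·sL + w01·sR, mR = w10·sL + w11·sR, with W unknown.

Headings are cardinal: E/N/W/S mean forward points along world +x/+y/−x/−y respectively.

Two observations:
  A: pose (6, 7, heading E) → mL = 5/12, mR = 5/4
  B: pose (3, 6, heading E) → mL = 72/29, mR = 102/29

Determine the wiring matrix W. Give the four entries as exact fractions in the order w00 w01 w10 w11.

obs A: pose=(6,7,E) → sL=5/3, sR=5/6, mL=5/12, mR=5/4
obs B: pose=(3,6,E) → sL=6, sR=30/29, mL=72/29, mR=102/29
sensor matrix S = [[5/3, 5/6], [6, 30/29]]; det S = -95/29
solve [mL_A; mL_B] = S·[w00; w01] and [mR_A; mR_B] = S·[w10; w11]:
  w00 = 1/2, w01 = -1/2, w10 = 1/2, w11 = 1/2

1/2 -1/2 1/2 1/2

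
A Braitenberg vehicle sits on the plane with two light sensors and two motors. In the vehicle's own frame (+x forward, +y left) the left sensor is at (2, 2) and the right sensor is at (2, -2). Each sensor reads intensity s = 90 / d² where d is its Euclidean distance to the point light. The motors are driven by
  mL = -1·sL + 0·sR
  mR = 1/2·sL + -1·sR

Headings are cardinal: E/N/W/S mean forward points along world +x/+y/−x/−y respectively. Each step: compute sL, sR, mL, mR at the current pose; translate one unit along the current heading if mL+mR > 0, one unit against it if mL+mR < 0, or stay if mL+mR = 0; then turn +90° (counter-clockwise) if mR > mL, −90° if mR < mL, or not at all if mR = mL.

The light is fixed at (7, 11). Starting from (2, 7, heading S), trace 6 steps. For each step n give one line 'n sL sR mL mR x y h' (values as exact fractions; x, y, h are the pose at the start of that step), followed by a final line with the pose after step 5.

n=0: pose=(2,7,S); sL=2, sR=18/17; mL=-2, mR=-1/17; mL+mR=-35/17 → advance -1; mR−mL=33/17 → turn +1·90°
n=1: pose=(2,8,E); sL=9, sR=45/17; mL=-9, mR=63/34; mL+mR=-243/34 → advance -1; mR−mL=369/34 → turn +1·90°
n=2: pose=(1,8,N); sL=18/13, sR=90/17; mL=-18/13, mR=-1017/221; mL+mR=-1323/221 → advance -1; mR−mL=-711/221 → turn -1·90°
n=3: pose=(1,7,E); sL=9/2, sR=45/26; mL=-9/2, mR=27/52; mL+mR=-207/52 → advance -1; mR−mL=261/52 → turn +1·90°
n=4: pose=(0,7,N); sL=18/17, sR=90/29; mL=-18/17, mR=-1269/493; mL+mR=-1791/493 → advance -1; mR−mL=-747/493 → turn -1·90°
n=5: pose=(0,6,E); sL=45/17, sR=45/37; mL=-45/17, mR=135/1258; mL+mR=-3195/1258 → advance -1; mR−mL=3465/1258 → turn +1·90°

0 2 18/17 -2 -1/17 2 7 S
1 9 45/17 -9 63/34 2 8 E
2 18/13 90/17 -18/13 -1017/221 1 8 N
3 9/2 45/26 -9/2 27/52 1 7 E
4 18/17 90/29 -18/17 -1269/493 0 7 N
5 45/17 45/37 -45/17 135/1258 0 6 E
final -1 6 N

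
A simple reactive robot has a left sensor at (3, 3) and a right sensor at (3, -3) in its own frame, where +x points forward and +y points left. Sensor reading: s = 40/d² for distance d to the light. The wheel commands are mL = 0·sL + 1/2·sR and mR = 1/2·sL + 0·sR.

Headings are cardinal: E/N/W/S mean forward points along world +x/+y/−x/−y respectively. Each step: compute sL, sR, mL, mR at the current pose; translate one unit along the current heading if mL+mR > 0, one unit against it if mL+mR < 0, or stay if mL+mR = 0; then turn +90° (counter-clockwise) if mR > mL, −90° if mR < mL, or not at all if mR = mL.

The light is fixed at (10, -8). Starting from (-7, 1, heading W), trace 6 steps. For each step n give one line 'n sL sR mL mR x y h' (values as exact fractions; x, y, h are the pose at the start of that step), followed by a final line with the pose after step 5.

0 10/109 5/68 5/136 5/109 -7 1 W
1 40/261 40/477 20/477 20/261 -8 1 S
2 20/173 4/25 2/25 10/173 -8 0 E
3 40/221 8/85 4/85 20/221 -7 0 S
4 5/37 10/53 5/53 5/74 -7 -1 E
5 8/37 40/377 20/377 4/37 -6 -1 S
final -6 -2 E

n=0: pose=(-7,1,W); sL=10/109, sR=5/68; mL=5/136, mR=5/109; mL+mR=1225/14824 → advance +1; mR−mL=135/14824 → turn +1·90°
n=1: pose=(-8,1,S); sL=40/261, sR=40/477; mL=20/477, mR=20/261; mL+mR=1640/13833 → advance +1; mR−mL=160/4611 → turn +1·90°
n=2: pose=(-8,0,E); sL=20/173, sR=4/25; mL=2/25, mR=10/173; mL+mR=596/4325 → advance +1; mR−mL=-96/4325 → turn -1·90°
n=3: pose=(-7,0,S); sL=40/221, sR=8/85; mL=4/85, mR=20/221; mL+mR=152/1105 → advance +1; mR−mL=48/1105 → turn +1·90°
n=4: pose=(-7,-1,E); sL=5/37, sR=10/53; mL=5/53, mR=5/74; mL+mR=635/3922 → advance +1; mR−mL=-105/3922 → turn -1·90°
n=5: pose=(-6,-1,S); sL=8/37, sR=40/377; mL=20/377, mR=4/37; mL+mR=2248/13949 → advance +1; mR−mL=768/13949 → turn +1·90°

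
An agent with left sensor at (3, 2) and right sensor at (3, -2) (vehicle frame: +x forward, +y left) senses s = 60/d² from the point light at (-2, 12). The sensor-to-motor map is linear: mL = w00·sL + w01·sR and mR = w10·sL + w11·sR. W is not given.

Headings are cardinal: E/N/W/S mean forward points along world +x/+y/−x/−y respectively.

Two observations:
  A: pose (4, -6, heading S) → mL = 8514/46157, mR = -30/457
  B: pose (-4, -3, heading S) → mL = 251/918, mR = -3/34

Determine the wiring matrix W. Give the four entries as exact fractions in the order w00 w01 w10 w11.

1 1/2 0 -1/2

obs A: pose=(4,-6,S) → sL=12/101, sR=60/457, mL=8514/46157, mR=-30/457
obs B: pose=(-4,-3,S) → sL=5/27, sR=3/17, mL=251/918, mR=-3/34
sensor matrix S = [[12/101, 60/457], [5/27, 3/17]]; det S = -23632/7062021
solve [mL_A; mL_B] = S·[w00; w01] and [mR_A; mR_B] = S·[w10; w11]:
  w00 = 1, w01 = 1/2, w10 = 0, w11 = -1/2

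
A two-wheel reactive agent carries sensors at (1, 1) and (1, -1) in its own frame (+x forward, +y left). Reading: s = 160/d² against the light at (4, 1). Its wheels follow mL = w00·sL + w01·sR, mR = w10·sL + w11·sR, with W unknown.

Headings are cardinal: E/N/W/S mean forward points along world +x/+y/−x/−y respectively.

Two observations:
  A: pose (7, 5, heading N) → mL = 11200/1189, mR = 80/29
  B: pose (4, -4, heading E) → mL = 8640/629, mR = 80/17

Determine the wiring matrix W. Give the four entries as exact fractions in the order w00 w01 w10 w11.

obs A: pose=(7,5,N) → sL=160/29, sR=160/41, mL=11200/1189, mR=80/29
obs B: pose=(4,-4,E) → sL=160/17, sR=160/37, mL=8640/629, mR=80/17
sensor matrix S = [[160/29, 160/41], [160/17, 160/37]]; det S = -9625600/747881
solve [mL_A; mL_B] = S·[w00; w01] and [mR_A; mR_B] = S·[w10; w11]:
  w00 = 1, w01 = 1, w10 = 1/2, w11 = 0

1 1 1/2 0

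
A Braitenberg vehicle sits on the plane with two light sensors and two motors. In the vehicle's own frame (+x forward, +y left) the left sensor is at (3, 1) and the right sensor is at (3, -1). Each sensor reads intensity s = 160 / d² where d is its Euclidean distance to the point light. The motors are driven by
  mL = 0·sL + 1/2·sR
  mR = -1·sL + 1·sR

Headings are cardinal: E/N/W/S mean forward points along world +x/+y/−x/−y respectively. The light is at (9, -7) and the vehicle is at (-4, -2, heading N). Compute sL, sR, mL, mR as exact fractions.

left sensor world pos  = (-5, 1); dL² = 260
right sensor world pos = (-3, 1); dR² = 208
sL = 160/260 = 8/13
sR = 160/208 = 10/13
mL = 0·sL + 1/2·sR = 5/13
mR = -1·sL + 1·sR = 2/13

8/13 10/13 5/13 2/13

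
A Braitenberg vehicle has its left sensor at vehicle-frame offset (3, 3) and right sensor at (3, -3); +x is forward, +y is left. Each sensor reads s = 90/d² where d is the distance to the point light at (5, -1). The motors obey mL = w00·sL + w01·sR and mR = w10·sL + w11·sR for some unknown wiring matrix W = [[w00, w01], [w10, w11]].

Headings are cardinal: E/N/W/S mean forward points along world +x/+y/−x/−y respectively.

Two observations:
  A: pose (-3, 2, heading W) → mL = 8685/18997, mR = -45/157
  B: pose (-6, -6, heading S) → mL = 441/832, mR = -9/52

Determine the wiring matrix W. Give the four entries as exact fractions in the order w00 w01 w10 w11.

obs A: pose=(-3,2,W) → sL=90/121, sR=90/157, mL=8685/18997, mR=-45/157
obs B: pose=(-6,-6,S) → sL=45/64, sR=9/26, mL=441/832, mR=-9/52
sensor matrix S = [[90/121, 90/157], [45/64, 9/26]]; det S = -1150605/7902752
solve [mL_A; mL_B] = S·[w00; w01] and [mR_A; mR_B] = S·[w10; w11]:
  w00 = 1, w01 = -1/2, w10 = 0, w11 = -1/2

1 -1/2 0 -1/2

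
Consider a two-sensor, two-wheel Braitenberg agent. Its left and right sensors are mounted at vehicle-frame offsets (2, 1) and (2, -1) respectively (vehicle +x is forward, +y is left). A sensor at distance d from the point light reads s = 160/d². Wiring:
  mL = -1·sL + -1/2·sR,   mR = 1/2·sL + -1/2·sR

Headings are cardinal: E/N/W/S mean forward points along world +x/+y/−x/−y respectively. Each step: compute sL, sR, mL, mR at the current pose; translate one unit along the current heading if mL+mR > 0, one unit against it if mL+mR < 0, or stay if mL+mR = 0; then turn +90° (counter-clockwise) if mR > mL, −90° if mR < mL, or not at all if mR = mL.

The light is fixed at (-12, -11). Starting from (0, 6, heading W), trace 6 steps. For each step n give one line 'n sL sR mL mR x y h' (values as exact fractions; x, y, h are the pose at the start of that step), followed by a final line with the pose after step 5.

0 40/89 20/53 -3010/4717 170/4717 0 6 W
1 160/421 160/369 -92720/155349 -4160/155349 1 6 S
2 80/293 80/257 -32280/75301 -1440/75301 1 7 E
3 160/521 160/569 -132720/296449 3840/296449 0 7 N
4 40/89 20/53 -3010/4717 170/4717 0 6 W
5 160/421 160/369 -92720/155349 -4160/155349 1 6 S
final 1 7 E

n=0: pose=(0,6,W); sL=40/89, sR=20/53; mL=-3010/4717, mR=170/4717; mL+mR=-2840/4717 → advance -1; mR−mL=60/89 → turn +1·90°
n=1: pose=(1,6,S); sL=160/421, sR=160/369; mL=-92720/155349, mR=-4160/155349; mL+mR=-96880/155349 → advance -1; mR−mL=240/421 → turn +1·90°
n=2: pose=(1,7,E); sL=80/293, sR=80/257; mL=-32280/75301, mR=-1440/75301; mL+mR=-33720/75301 → advance -1; mR−mL=120/293 → turn +1·90°
n=3: pose=(0,7,N); sL=160/521, sR=160/569; mL=-132720/296449, mR=3840/296449; mL+mR=-128880/296449 → advance -1; mR−mL=240/521 → turn +1·90°
n=4: pose=(0,6,W); sL=40/89, sR=20/53; mL=-3010/4717, mR=170/4717; mL+mR=-2840/4717 → advance -1; mR−mL=60/89 → turn +1·90°
n=5: pose=(1,6,S); sL=160/421, sR=160/369; mL=-92720/155349, mR=-4160/155349; mL+mR=-96880/155349 → advance -1; mR−mL=240/421 → turn +1·90°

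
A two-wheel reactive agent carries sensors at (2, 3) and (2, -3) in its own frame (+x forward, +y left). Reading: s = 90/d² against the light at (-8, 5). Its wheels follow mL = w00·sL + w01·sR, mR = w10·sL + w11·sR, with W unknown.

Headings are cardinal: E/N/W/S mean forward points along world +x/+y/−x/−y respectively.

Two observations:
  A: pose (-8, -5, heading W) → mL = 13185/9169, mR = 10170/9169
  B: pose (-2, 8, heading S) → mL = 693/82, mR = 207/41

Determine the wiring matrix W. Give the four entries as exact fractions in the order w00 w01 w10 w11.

obs A: pose=(-8,-5,W) → sL=90/173, sR=90/53, mL=13185/9169, mR=10170/9169
obs B: pose=(-2,8,S) → sL=45/41, sR=9, mL=693/82, mR=207/41
sensor matrix S = [[90/173, 90/53], [45/41, 9]]; det S = 1059480/375929
solve [mL_A; mL_B] = S·[w00; w01] and [mR_A; mR_B] = S·[w10; w11]:
  w00 = -1/2, w01 = 1, w10 = 1/2, w11 = 1/2

-1/2 1 1/2 1/2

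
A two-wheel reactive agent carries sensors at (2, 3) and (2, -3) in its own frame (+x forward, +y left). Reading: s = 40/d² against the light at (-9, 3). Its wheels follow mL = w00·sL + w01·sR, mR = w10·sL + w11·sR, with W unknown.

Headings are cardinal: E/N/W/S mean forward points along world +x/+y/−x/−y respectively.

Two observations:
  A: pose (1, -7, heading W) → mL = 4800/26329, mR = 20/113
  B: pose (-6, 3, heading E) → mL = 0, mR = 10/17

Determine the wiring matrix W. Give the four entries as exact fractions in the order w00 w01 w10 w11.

obs A: pose=(1,-7,W) → sL=40/233, sR=40/113, mL=4800/26329, mR=20/113
obs B: pose=(-6,3,E) → sL=20/17, sR=20/17, mL=0, mR=10/17
sensor matrix S = [[40/233, 40/113], [20/17, 20/17]]; det S = -96000/447593
solve [mL_A; mL_B] = S·[w00; w01] and [mR_A; mR_B] = S·[w10; w11]:
  w00 = -1, w01 = 1, w10 = 0, w11 = 1/2

-1 1 0 1/2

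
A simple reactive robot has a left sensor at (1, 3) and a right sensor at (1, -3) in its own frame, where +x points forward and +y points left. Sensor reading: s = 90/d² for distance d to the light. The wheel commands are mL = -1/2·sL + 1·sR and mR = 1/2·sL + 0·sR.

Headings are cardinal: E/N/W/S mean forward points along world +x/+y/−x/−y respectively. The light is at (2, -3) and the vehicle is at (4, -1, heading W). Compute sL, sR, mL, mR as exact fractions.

45 45/13 -495/26 45/2

left sensor world pos  = (3, -4); dL² = 2
right sensor world pos = (3, 2); dR² = 26
sL = 90/2 = 45
sR = 90/26 = 45/13
mL = -1/2·sL + 1·sR = -495/26
mR = 1/2·sL + 0·sR = 45/2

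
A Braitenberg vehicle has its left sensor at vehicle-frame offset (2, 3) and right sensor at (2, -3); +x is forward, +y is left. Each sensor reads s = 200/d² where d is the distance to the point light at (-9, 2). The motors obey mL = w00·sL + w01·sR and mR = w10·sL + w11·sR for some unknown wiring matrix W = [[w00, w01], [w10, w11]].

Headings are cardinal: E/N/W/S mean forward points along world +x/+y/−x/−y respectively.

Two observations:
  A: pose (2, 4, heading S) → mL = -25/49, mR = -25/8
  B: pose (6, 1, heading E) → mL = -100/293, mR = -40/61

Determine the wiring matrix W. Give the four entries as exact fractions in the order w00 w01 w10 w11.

-1/2 0 0 -1

obs A: pose=(2,4,S) → sL=50/49, sR=25/8, mL=-25/49, mR=-25/8
obs B: pose=(6,1,E) → sL=200/293, sR=40/61, mL=-100/293, mR=-40/61
sensor matrix S = [[50/49, 25/8], [200/293, 40/61]]; det S = -1282125/875777
solve [mL_A; mL_B] = S·[w00; w01] and [mR_A; mR_B] = S·[w10; w11]:
  w00 = -1/2, w01 = 0, w10 = 0, w11 = -1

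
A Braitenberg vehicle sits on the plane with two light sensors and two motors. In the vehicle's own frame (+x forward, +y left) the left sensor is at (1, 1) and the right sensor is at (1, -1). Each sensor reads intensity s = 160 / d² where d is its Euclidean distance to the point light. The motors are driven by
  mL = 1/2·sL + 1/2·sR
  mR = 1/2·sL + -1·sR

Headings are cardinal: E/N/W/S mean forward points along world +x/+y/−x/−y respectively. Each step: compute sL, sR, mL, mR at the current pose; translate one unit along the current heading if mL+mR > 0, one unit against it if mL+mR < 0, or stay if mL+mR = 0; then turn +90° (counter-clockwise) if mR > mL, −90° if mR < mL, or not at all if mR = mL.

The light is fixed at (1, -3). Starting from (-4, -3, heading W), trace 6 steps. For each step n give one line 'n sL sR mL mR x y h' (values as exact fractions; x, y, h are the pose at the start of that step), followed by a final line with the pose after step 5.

0 160/37 160/37 160/37 -80/37 -4 -3 W
1 16/5 80/13 304/65 -296/65 -5 -3 N
2 160/29 32/5 864/145 -528/145 -5 -2 E
3 10 40/9 65/9 5/9 -4 -2 S
4 160/37 160/37 160/37 -80/37 -4 -3 W
5 16/5 80/13 304/65 -296/65 -5 -3 N
final -5 -2 E

n=0: pose=(-4,-3,W); sL=160/37, sR=160/37; mL=160/37, mR=-80/37; mL+mR=80/37 → advance +1; mR−mL=-240/37 → turn -1·90°
n=1: pose=(-5,-3,N); sL=16/5, sR=80/13; mL=304/65, mR=-296/65; mL+mR=8/65 → advance +1; mR−mL=-120/13 → turn -1·90°
n=2: pose=(-5,-2,E); sL=160/29, sR=32/5; mL=864/145, mR=-528/145; mL+mR=336/145 → advance +1; mR−mL=-48/5 → turn -1·90°
n=3: pose=(-4,-2,S); sL=10, sR=40/9; mL=65/9, mR=5/9; mL+mR=70/9 → advance +1; mR−mL=-20/3 → turn -1·90°
n=4: pose=(-4,-3,W); sL=160/37, sR=160/37; mL=160/37, mR=-80/37; mL+mR=80/37 → advance +1; mR−mL=-240/37 → turn -1·90°
n=5: pose=(-5,-3,N); sL=16/5, sR=80/13; mL=304/65, mR=-296/65; mL+mR=8/65 → advance +1; mR−mL=-120/13 → turn -1·90°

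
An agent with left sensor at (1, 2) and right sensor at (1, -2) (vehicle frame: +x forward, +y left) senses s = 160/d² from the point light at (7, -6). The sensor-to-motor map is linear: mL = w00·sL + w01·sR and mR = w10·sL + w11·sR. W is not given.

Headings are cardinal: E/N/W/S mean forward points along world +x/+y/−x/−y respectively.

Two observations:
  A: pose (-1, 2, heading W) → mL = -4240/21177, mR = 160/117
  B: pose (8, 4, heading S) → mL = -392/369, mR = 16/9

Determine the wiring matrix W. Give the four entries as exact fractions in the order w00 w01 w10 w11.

1/2 -1 1 0

obs A: pose=(-1,2,W) → sL=160/117, sR=160/181, mL=-4240/21177, mR=160/117
obs B: pose=(8,4,S) → sL=16/9, sR=80/41, mL=-392/369, mR=16/9
sensor matrix S = [[160/117, 160/181], [16/9, 80/41]]; det S = 317440/289419
solve [mL_A; mL_B] = S·[w00; w01] and [mR_A; mR_B] = S·[w10; w11]:
  w00 = 1/2, w01 = -1, w10 = 1, w11 = 0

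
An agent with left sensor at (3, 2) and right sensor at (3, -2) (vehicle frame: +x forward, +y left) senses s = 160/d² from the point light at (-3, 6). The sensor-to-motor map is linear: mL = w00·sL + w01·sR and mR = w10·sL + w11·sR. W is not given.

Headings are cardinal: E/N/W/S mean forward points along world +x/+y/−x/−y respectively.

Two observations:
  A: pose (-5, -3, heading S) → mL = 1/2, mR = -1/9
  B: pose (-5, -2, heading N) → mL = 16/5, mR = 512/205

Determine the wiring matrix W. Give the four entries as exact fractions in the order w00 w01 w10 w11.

0 1/2 -1 1

obs A: pose=(-5,-3,S) → sL=10/9, sR=1, mL=1/2, mR=-1/9
obs B: pose=(-5,-2,N) → sL=160/41, sR=32/5, mL=16/5, mR=512/205
sensor matrix S = [[10/9, 1], [160/41, 32/5]]; det S = 1184/369
solve [mL_A; mL_B] = S·[w00; w01] and [mR_A; mR_B] = S·[w10; w11]:
  w00 = 0, w01 = 1/2, w10 = -1, w11 = 1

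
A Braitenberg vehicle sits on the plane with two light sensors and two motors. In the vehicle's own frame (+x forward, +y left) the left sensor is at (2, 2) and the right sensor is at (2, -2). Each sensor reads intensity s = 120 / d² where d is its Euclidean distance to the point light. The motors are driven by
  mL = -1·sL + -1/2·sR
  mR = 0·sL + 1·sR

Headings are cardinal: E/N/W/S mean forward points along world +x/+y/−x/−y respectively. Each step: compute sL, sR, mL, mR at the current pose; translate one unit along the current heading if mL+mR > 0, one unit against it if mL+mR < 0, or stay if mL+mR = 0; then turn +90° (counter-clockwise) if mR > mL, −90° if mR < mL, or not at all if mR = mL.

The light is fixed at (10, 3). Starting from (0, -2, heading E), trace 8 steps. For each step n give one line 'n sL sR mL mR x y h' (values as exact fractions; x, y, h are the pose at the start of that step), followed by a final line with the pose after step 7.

0 120/73 120/113 -17940/8249 120/113 0 -2 E
1 60/89 4/3 -358/267 4/3 -1 -2 N
2 120/233 24/37 -7236/8621 24/37 -1 -3 W
3 15/16 15/26 -255/208 15/26 0 -3 S
4 120/73 120/113 -17940/8249 120/113 0 -2 E
5 60/89 4/3 -358/267 4/3 -1 -2 N
6 120/233 24/37 -7236/8621 24/37 -1 -3 W
7 15/16 15/26 -255/208 15/26 0 -3 S
final 0 -2 E

n=0: pose=(0,-2,E); sL=120/73, sR=120/113; mL=-17940/8249, mR=120/113; mL+mR=-9180/8249 → advance -1; mR−mL=26700/8249 → turn +1·90°
n=1: pose=(-1,-2,N); sL=60/89, sR=4/3; mL=-358/267, mR=4/3; mL+mR=-2/267 → advance -1; mR−mL=238/89 → turn +1·90°
n=2: pose=(-1,-3,W); sL=120/233, sR=24/37; mL=-7236/8621, mR=24/37; mL+mR=-1644/8621 → advance -1; mR−mL=12828/8621 → turn +1·90°
n=3: pose=(0,-3,S); sL=15/16, sR=15/26; mL=-255/208, mR=15/26; mL+mR=-135/208 → advance -1; mR−mL=375/208 → turn +1·90°
n=4: pose=(0,-2,E); sL=120/73, sR=120/113; mL=-17940/8249, mR=120/113; mL+mR=-9180/8249 → advance -1; mR−mL=26700/8249 → turn +1·90°
n=5: pose=(-1,-2,N); sL=60/89, sR=4/3; mL=-358/267, mR=4/3; mL+mR=-2/267 → advance -1; mR−mL=238/89 → turn +1·90°
n=6: pose=(-1,-3,W); sL=120/233, sR=24/37; mL=-7236/8621, mR=24/37; mL+mR=-1644/8621 → advance -1; mR−mL=12828/8621 → turn +1·90°
n=7: pose=(0,-3,S); sL=15/16, sR=15/26; mL=-255/208, mR=15/26; mL+mR=-135/208 → advance -1; mR−mL=375/208 → turn +1·90°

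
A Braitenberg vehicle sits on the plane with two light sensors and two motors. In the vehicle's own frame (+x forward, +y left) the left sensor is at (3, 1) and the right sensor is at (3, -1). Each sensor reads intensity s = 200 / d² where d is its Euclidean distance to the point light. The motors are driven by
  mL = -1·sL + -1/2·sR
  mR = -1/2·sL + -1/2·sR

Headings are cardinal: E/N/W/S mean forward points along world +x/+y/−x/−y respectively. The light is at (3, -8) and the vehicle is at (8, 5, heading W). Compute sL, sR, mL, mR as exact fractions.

left sensor world pos  = (5, 4); dL² = 148
right sensor world pos = (5, 6); dR² = 200
sL = 200/148 = 50/37
sR = 200/200 = 1
mL = -1·sL + -1/2·sR = -137/74
mR = -1/2·sL + -1/2·sR = -87/74

50/37 1 -137/74 -87/74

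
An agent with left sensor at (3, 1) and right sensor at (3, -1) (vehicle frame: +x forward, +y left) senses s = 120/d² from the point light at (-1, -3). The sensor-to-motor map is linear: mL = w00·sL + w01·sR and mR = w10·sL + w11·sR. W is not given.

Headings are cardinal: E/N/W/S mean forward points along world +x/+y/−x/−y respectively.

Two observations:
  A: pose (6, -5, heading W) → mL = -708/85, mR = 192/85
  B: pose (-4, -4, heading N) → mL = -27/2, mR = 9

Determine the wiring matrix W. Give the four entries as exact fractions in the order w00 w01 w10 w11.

-1 -1/2 -1 1

obs A: pose=(6,-5,W) → sL=24/5, sR=120/17, mL=-708/85, mR=192/85
obs B: pose=(-4,-4,N) → sL=6, sR=15, mL=-27/2, mR=9
sensor matrix S = [[24/5, 120/17], [6, 15]]; det S = 504/17
solve [mL_A; mL_B] = S·[w00; w01] and [mR_A; mR_B] = S·[w10; w11]:
  w00 = -1, w01 = -1/2, w10 = -1, w11 = 1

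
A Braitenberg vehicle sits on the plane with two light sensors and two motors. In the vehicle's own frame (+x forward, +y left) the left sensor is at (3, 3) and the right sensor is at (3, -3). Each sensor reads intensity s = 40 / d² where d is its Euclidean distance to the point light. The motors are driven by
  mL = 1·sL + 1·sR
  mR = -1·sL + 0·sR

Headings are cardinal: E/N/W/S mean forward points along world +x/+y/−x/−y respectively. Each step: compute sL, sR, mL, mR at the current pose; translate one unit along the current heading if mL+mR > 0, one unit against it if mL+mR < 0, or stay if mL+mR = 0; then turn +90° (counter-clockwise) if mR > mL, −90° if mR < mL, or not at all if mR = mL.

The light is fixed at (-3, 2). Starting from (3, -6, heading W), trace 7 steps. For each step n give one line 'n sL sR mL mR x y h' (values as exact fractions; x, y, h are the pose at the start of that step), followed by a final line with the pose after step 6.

0 4/13 20/17 328/221 -4/13 3 -6 W
1 40/29 40/89 4720/2581 -40/29 2 -6 N
2 1/2 10/41 61/82 -1/2 2 -5 E
3 40/181 40/109 11600/19729 -40/181 3 -5 S
4 4/13 20/17 328/221 -4/13 3 -6 W
5 40/29 40/89 4720/2581 -40/29 2 -6 N
6 1/2 10/41 61/82 -1/2 2 -5 E
final 3 -5 S

n=0: pose=(3,-6,W); sL=4/13, sR=20/17; mL=328/221, mR=-4/13; mL+mR=20/17 → advance +1; mR−mL=-396/221 → turn -1·90°
n=1: pose=(2,-6,N); sL=40/29, sR=40/89; mL=4720/2581, mR=-40/29; mL+mR=40/89 → advance +1; mR−mL=-8280/2581 → turn -1·90°
n=2: pose=(2,-5,E); sL=1/2, sR=10/41; mL=61/82, mR=-1/2; mL+mR=10/41 → advance +1; mR−mL=-51/41 → turn -1·90°
n=3: pose=(3,-5,S); sL=40/181, sR=40/109; mL=11600/19729, mR=-40/181; mL+mR=40/109 → advance +1; mR−mL=-15960/19729 → turn -1·90°
n=4: pose=(3,-6,W); sL=4/13, sR=20/17; mL=328/221, mR=-4/13; mL+mR=20/17 → advance +1; mR−mL=-396/221 → turn -1·90°
n=5: pose=(2,-6,N); sL=40/29, sR=40/89; mL=4720/2581, mR=-40/29; mL+mR=40/89 → advance +1; mR−mL=-8280/2581 → turn -1·90°
n=6: pose=(2,-5,E); sL=1/2, sR=10/41; mL=61/82, mR=-1/2; mL+mR=10/41 → advance +1; mR−mL=-51/41 → turn -1·90°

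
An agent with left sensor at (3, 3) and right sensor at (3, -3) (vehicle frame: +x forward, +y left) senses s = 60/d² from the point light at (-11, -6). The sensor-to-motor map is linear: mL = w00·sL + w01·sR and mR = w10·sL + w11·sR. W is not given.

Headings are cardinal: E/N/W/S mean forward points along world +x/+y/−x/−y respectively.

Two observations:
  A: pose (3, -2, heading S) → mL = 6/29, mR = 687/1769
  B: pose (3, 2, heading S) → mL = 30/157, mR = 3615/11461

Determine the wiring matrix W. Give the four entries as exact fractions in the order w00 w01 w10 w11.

obs A: pose=(3,-2,S) → sL=6/29, sR=30/61, mL=6/29, mR=687/1769
obs B: pose=(3,2,S) → sL=30/157, sR=30/73, mL=30/157, mR=3615/11461
sensor matrix S = [[6/29, 30/61], [30/157, 30/73]]; det S = -181440/20274509
solve [mL_A; mL_B] = S·[w00; w01] and [mR_A; mR_B] = S·[w10; w11]:
  w00 = 1, w01 = 0, w10 = -1/2, w11 = 1

1 0 -1/2 1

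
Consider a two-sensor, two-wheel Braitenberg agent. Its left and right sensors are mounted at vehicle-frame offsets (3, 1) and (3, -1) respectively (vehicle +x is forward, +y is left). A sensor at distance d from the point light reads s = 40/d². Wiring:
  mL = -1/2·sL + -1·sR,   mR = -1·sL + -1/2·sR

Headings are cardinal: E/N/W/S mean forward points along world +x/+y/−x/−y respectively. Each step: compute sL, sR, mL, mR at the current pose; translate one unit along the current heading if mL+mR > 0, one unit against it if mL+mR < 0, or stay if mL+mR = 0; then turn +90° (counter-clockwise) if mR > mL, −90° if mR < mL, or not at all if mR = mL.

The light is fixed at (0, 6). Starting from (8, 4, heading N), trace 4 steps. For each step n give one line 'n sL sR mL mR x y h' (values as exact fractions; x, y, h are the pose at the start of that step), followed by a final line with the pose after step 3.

0 4/5 20/41 -182/205 -214/205 8 4 N
1 8/25 40/137 -1548/3425 -1596/3425 8 3 E
2 2/5 5/9 -34/45 -61/90 7 3 S
3 40/101 40/109 -6220/11009 -6380/11009 7 4 E
final 6 4 S

n=0: pose=(8,4,N); sL=4/5, sR=20/41; mL=-182/205, mR=-214/205; mL+mR=-396/205 → advance -1; mR−mL=-32/205 → turn -1·90°
n=1: pose=(8,3,E); sL=8/25, sR=40/137; mL=-1548/3425, mR=-1596/3425; mL+mR=-3144/3425 → advance -1; mR−mL=-48/3425 → turn -1·90°
n=2: pose=(7,3,S); sL=2/5, sR=5/9; mL=-34/45, mR=-61/90; mL+mR=-43/30 → advance -1; mR−mL=7/90 → turn +1·90°
n=3: pose=(7,4,E); sL=40/101, sR=40/109; mL=-6220/11009, mR=-6380/11009; mL+mR=-12600/11009 → advance -1; mR−mL=-160/11009 → turn -1·90°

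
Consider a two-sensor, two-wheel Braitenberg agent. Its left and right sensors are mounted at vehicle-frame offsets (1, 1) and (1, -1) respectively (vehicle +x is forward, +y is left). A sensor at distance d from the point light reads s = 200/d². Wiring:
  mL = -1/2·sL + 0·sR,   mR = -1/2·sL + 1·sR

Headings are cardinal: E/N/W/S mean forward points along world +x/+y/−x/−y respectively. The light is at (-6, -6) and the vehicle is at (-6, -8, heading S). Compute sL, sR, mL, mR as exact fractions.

20 20 -10 10

left sensor world pos  = (-5, -9); dL² = 10
right sensor world pos = (-7, -9); dR² = 10
sL = 200/10 = 20
sR = 200/10 = 20
mL = -1/2·sL + 0·sR = -10
mR = -1/2·sL + 1·sR = 10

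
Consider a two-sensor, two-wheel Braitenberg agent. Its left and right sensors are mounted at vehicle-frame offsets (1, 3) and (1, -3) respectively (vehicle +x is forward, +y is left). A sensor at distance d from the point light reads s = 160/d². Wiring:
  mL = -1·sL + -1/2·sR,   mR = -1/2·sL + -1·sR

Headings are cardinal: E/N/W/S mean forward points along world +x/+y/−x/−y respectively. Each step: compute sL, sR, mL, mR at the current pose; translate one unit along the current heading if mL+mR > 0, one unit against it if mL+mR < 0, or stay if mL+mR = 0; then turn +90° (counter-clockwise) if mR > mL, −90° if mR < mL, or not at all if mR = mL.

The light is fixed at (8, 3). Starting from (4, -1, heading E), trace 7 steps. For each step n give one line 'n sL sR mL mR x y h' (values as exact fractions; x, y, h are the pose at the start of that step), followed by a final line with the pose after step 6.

n=0: pose=(4,-1,E); sL=16, sR=80/29; mL=-504/29, mR=-312/29; mL+mR=-816/29 → advance -1; mR−mL=192/29 → turn +1·90°
n=1: pose=(3,-1,N); sL=160/73, sR=160/13; mL=-7920/949, mR=-12720/949; mL+mR=-20640/949 → advance -1; mR−mL=-4800/949 → turn -1·90°
n=2: pose=(3,-2,E); sL=8, sR=2; mL=-9, mR=-6; mL+mR=-15 → advance -1; mR−mL=3 → turn +1·90°
n=3: pose=(2,-2,N); sL=160/97, sR=32/5; mL=-2352/485, mR=-3504/485; mL+mR=-5856/485 → advance -1; mR−mL=-1152/485 → turn -1·90°
n=4: pose=(2,-3,E); sL=80/17, sR=80/53; mL=-4920/901, mR=-3480/901; mL+mR=-8400/901 → advance -1; mR−mL=1440/901 → turn +1·90°
n=5: pose=(1,-3,N); sL=32/25, sR=160/41; mL=-3312/1025, mR=-4656/1025; mL+mR=-7968/1025 → advance -1; mR−mL=-1344/1025 → turn -1·90°
n=6: pose=(1,-4,E); sL=40/13, sR=20/17; mL=-810/221, mR=-600/221; mL+mR=-1410/221 → advance -1; mR−mL=210/221 → turn +1·90°

0 16 80/29 -504/29 -312/29 4 -1 E
1 160/73 160/13 -7920/949 -12720/949 3 -1 N
2 8 2 -9 -6 3 -2 E
3 160/97 32/5 -2352/485 -3504/485 2 -2 N
4 80/17 80/53 -4920/901 -3480/901 2 -3 E
5 32/25 160/41 -3312/1025 -4656/1025 1 -3 N
6 40/13 20/17 -810/221 -600/221 1 -4 E
final 0 -4 N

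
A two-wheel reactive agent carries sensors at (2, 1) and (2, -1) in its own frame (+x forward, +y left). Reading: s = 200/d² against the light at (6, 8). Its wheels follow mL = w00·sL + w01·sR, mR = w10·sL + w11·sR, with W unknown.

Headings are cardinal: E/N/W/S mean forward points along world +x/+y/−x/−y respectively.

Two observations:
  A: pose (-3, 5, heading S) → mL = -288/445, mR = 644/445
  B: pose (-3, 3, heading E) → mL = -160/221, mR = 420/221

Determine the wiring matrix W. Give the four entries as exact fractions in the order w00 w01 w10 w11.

obs A: pose=(-3,5,S) → sL=200/89, sR=8/5, mL=-288/445, mR=644/445
obs B: pose=(-3,3,E) → sL=40/13, sR=40/17, mL=-160/221, mR=420/221
sensor matrix S = [[200/89, 8/5], [40/13, 40/17]]; det S = 7168/19669
solve [mL_A; mL_B] = S·[w00; w01] and [mR_A; mR_B] = S·[w10; w11]:
  w00 = -1, w01 = 1, w10 = 1, w11 = -1/2

-1 1 1 -1/2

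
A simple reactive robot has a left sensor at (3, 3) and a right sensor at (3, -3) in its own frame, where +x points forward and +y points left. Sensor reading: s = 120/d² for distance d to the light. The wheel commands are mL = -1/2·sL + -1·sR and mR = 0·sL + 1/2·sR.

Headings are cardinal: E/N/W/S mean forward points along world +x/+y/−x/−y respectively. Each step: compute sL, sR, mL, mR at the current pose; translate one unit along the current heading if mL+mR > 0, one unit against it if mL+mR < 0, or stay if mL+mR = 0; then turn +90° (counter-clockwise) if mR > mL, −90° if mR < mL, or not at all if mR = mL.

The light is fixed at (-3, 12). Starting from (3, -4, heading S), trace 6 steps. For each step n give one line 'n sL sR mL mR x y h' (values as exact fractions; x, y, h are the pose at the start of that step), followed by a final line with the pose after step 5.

0 60/221 12/37 -3762/8177 6/37 3 -4 S
1 8/15 8/27 -76/135 4/27 3 -3 E
2 30/37 15/26 -945/962 15/52 2 -3 N
3 24/73 120/173 -10836/12629 60/173 2 -4 W
4 60/221 12/37 -3762/8177 6/37 3 -4 S
5 8/15 8/27 -76/135 4/27 3 -3 E
final 2 -3 N

n=0: pose=(3,-4,S); sL=60/221, sR=12/37; mL=-3762/8177, mR=6/37; mL+mR=-2436/8177 → advance -1; mR−mL=5088/8177 → turn +1·90°
n=1: pose=(3,-3,E); sL=8/15, sR=8/27; mL=-76/135, mR=4/27; mL+mR=-56/135 → advance -1; mR−mL=32/45 → turn +1·90°
n=2: pose=(2,-3,N); sL=30/37, sR=15/26; mL=-945/962, mR=15/52; mL+mR=-1335/1924 → advance -1; mR−mL=2445/1924 → turn +1·90°
n=3: pose=(2,-4,W); sL=24/73, sR=120/173; mL=-10836/12629, mR=60/173; mL+mR=-6456/12629 → advance -1; mR−mL=15216/12629 → turn +1·90°
n=4: pose=(3,-4,S); sL=60/221, sR=12/37; mL=-3762/8177, mR=6/37; mL+mR=-2436/8177 → advance -1; mR−mL=5088/8177 → turn +1·90°
n=5: pose=(3,-3,E); sL=8/15, sR=8/27; mL=-76/135, mR=4/27; mL+mR=-56/135 → advance -1; mR−mL=32/45 → turn +1·90°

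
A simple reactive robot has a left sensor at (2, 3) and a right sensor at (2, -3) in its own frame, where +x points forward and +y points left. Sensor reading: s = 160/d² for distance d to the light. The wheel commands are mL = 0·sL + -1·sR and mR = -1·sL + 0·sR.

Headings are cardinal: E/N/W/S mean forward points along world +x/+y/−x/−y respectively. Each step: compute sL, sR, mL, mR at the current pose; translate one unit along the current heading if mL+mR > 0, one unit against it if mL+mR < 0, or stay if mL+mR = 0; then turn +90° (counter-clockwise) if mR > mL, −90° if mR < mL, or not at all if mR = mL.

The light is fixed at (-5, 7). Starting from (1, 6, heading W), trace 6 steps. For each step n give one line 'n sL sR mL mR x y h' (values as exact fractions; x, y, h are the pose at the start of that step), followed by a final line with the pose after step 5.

n=0: pose=(1,6,W); sL=5, sR=8; mL=-8, mR=-5; mL+mR=-13 → advance -1; mR−mL=3 → turn +1·90°
n=1: pose=(2,6,S); sL=160/109, sR=32/5; mL=-32/5, mR=-160/109; mL+mR=-4288/545 → advance -1; mR−mL=2688/545 → turn +1·90°
n=2: pose=(2,7,E); sL=16/9, sR=16/9; mL=-16/9, mR=-16/9; mL+mR=-32/9 → advance -1; mR−mL=0 → turn +0·90°
n=3: pose=(1,7,E); sL=160/73, sR=160/73; mL=-160/73, mR=-160/73; mL+mR=-320/73 → advance -1; mR−mL=0 → turn +0·90°
n=4: pose=(0,7,E); sL=80/29, sR=80/29; mL=-80/29, mR=-80/29; mL+mR=-160/29 → advance -1; mR−mL=0 → turn +0·90°
n=5: pose=(-1,7,E); sL=32/9, sR=32/9; mL=-32/9, mR=-32/9; mL+mR=-64/9 → advance -1; mR−mL=0 → turn +0·90°

0 5 8 -8 -5 1 6 W
1 160/109 32/5 -32/5 -160/109 2 6 S
2 16/9 16/9 -16/9 -16/9 2 7 E
3 160/73 160/73 -160/73 -160/73 1 7 E
4 80/29 80/29 -80/29 -80/29 0 7 E
5 32/9 32/9 -32/9 -32/9 -1 7 E
final -2 7 E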